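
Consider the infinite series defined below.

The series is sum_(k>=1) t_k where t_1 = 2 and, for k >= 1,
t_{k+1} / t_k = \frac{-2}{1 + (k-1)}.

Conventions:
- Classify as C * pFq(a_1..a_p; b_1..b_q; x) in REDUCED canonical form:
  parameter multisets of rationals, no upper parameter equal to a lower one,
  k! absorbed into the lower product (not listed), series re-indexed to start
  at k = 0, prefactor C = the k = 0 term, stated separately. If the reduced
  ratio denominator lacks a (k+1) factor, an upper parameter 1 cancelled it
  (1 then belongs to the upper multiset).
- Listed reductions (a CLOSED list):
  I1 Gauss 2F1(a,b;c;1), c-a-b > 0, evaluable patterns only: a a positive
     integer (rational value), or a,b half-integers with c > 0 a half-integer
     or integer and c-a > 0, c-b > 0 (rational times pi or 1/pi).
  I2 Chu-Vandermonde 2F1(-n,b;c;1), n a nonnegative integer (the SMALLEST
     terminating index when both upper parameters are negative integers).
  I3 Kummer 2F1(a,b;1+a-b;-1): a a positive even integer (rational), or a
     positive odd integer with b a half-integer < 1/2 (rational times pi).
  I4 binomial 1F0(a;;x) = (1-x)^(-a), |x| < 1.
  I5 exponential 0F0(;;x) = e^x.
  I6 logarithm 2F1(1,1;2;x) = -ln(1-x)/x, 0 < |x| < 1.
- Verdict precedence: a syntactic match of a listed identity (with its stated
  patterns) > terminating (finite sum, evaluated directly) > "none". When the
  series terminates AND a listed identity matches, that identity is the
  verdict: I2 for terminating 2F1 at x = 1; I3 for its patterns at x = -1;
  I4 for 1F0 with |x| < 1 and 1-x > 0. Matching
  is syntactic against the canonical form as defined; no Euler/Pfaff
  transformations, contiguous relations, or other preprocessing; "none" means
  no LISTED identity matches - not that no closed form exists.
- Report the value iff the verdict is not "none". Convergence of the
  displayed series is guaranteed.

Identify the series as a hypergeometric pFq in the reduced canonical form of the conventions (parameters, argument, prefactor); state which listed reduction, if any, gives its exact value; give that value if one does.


This is 2 * 0F0(-; -; -2) in reduced canonical form. Verdict: this is exponential (I5) (the 0F0 exponential series at x = -2). Its exact value is 2 \cdot e^{-2}.

First insight: from the first term 2: roots of the ratio polynomials (prefactor 2) are the negated parameters.
Consecutive-term ratio: r(k) = -2 * 1 / [(k+1)] - rational in k, leading ratio -2; with t_0 = 2, classification follows.


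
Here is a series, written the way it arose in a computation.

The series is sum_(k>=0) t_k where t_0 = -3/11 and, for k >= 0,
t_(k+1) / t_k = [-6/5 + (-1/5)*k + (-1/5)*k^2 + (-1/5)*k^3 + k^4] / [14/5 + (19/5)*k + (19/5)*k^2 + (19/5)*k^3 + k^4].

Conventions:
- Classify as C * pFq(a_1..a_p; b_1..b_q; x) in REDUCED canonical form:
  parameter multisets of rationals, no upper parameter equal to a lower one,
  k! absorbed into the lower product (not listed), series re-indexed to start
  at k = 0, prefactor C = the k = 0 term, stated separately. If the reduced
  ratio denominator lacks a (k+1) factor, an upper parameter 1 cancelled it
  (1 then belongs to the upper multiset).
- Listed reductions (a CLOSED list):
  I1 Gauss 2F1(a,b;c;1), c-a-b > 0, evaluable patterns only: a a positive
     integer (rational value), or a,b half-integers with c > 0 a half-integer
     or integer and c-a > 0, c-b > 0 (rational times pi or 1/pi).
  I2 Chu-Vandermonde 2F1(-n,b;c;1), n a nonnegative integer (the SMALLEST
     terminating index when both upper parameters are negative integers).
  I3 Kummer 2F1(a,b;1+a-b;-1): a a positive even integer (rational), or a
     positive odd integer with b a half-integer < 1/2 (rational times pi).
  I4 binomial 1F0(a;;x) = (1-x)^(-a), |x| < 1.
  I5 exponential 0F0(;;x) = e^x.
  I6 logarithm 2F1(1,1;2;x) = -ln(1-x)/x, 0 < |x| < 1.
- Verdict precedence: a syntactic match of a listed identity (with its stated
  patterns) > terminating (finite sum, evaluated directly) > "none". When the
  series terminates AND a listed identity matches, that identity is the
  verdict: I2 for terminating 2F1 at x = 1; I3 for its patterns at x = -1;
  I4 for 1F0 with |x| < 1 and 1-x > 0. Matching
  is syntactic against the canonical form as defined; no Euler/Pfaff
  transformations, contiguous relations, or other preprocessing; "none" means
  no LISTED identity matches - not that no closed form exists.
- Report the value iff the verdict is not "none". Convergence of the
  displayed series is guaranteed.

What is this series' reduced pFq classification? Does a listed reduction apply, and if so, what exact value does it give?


Prefactor -3/11, argument 1: 2F1 with upper {-6/5, 1} over lower {14/5}. Verdict (x = 1): Gauss's theorem (I1) applies (x = 1: the Gamma ratio telescopes since c-a-b = 3 > 0 and a = 1 in Z>0). Its exact value is -9/55.

Structural cue: t_0 = -3/11 here, and roots of the ratio polynomials (prefactor -3/11) are the negated parameters.
Step ratio: r(k) = 1 * (k-6/5) (k+1) / [(k+14/5) (k+1)] - rational; roots negated = parameters, x = 1, C = -3/11.


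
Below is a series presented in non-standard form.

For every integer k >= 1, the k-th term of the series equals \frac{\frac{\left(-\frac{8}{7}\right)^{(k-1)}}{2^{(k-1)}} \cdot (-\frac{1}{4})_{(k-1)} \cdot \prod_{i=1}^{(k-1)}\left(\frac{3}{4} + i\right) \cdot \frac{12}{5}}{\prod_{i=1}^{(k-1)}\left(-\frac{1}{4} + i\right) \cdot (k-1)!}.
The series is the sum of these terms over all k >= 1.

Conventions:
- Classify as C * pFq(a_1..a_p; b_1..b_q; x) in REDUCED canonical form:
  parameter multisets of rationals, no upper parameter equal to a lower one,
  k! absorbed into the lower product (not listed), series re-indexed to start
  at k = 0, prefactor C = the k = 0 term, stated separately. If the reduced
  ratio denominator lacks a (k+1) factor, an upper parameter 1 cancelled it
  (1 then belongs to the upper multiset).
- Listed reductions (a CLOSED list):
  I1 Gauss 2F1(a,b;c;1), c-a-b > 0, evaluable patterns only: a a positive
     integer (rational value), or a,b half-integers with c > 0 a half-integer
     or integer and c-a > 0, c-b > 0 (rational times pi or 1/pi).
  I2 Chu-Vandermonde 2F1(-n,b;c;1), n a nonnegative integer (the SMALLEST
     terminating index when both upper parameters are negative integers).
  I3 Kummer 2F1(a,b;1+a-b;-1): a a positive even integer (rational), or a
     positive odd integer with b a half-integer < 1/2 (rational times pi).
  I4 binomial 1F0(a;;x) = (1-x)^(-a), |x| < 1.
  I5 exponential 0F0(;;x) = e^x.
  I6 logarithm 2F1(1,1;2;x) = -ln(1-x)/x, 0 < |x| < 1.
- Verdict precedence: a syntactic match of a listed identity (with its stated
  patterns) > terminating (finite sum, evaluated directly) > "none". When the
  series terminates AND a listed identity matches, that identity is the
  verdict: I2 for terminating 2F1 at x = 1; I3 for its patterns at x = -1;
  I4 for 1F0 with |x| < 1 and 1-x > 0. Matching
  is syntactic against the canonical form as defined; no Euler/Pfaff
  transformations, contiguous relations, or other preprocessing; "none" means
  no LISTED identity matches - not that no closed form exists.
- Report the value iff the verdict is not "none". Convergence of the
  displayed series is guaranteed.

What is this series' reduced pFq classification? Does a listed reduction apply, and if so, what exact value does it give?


Prefactor \frac{12}{5}, argument -\frac{4}{7}: 2F1 with upper {-\frac{1}{4}, \frac{7}{4}} over lower {\frac{3}{4}}. Verdict: none here - no I1-I6 shape fits x = -\frac{4}{7} with lower {\frac{3}{4}}.

The tell: from the first term \frac{12}{5}: the lower running product (prefactor 12/5) is a rising factorial.
Adjacent-term ratio: r(k) = -\frac{4}{7} * (k-\frac{1}{4}) (k+\frac{7}{4}) / [(k+\frac{3}{4}) (k+1)] - poly over poly, x = -\frac{4}{7} from leading terms; C = \frac{12}{5} at k = 0.


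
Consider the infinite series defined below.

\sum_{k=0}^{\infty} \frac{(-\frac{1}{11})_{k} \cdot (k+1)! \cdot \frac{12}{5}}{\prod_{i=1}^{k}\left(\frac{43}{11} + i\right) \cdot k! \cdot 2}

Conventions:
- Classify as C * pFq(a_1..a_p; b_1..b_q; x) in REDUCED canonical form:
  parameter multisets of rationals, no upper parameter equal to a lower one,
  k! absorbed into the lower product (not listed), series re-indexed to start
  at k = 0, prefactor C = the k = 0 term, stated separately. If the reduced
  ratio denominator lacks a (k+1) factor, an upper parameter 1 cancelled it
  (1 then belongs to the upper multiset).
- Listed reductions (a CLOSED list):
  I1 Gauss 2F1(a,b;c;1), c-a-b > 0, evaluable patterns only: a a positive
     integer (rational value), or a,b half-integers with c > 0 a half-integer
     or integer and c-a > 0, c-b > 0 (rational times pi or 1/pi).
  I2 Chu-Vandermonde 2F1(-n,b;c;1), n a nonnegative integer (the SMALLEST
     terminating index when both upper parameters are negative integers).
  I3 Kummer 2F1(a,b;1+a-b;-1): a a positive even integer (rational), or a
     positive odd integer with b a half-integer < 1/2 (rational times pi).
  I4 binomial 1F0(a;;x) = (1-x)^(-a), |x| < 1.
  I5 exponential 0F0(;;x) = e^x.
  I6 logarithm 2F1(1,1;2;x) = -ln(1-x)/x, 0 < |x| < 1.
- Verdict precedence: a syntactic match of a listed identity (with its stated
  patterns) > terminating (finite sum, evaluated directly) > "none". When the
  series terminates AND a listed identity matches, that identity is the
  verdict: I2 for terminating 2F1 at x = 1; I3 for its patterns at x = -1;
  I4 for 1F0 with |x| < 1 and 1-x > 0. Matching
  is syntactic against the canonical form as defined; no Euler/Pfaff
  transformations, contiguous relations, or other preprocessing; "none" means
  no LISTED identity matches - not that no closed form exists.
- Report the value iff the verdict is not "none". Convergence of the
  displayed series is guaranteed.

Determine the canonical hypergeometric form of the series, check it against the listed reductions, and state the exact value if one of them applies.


At argument 1: a 2F1 with upper {-\frac{1}{11}, 2}, lower {\frac{54}{11}}, scaled by C = \frac{6}{5}. Verdict: Gauss (I1, integer-parameter pattern) fires (x = 1: the Gamma ratio telescopes since c-a-b = 3 > 0 and a = 2 in Z>0). Sum: \frac{688}{605}.

Key observation: t_0 = \frac{6}{5} here, and the factorial ratio (C = 6/5, x = 1) (k+a-1)!/(a-1)! is a rising factorial (a)_k.
Term ratio: r(k) = 1 * (k-\frac{1}{11}) (k+2) / [(k+\frac{54}{11}) (k+1)] - rational in k, leading ratio 1; with t_0 = \frac{6}{5}, classification follows.


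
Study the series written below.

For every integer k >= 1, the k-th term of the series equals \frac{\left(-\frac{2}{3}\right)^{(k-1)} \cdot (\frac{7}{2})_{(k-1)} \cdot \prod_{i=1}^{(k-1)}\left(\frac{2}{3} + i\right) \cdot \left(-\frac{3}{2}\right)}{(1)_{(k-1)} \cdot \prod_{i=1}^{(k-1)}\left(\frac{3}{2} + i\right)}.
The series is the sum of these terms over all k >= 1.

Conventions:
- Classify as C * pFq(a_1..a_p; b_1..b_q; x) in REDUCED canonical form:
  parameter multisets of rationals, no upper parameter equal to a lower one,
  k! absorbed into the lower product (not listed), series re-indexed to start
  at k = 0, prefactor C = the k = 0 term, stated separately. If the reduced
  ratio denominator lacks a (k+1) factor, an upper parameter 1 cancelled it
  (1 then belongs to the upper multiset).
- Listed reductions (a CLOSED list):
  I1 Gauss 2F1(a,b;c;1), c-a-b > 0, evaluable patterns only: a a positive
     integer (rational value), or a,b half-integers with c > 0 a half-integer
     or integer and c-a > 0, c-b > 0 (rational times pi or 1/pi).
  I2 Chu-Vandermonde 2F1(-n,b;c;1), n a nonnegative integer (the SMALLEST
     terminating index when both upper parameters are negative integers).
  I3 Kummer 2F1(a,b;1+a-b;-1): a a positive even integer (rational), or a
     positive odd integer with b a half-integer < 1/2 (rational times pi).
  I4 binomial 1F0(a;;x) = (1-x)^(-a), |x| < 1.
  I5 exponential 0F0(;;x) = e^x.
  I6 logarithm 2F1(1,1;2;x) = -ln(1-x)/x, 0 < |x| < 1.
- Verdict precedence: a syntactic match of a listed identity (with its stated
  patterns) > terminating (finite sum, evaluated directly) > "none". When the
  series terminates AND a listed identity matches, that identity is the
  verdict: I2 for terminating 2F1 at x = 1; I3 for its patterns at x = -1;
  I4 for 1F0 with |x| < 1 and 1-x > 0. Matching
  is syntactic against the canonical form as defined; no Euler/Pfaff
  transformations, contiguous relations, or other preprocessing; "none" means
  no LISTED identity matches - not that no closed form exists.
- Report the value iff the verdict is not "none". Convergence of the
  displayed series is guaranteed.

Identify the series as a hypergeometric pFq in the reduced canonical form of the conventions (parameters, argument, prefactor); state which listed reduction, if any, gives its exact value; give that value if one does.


At argument -\frac{2}{3}: a 2F1 with upper {\frac{5}{3}, \frac{7}{2}}, lower {\frac{5}{2}}, scaled by C = -\frac{3}{2}. Verdict: none (x = -\frac{2}{3}): each listed identity misses the multisets {\frac{5}{3}, \frac{7}{2}} ; {\frac{5}{2}}.

First insight: x = -\frac{2}{3} and the running product (prefactor -3/2) telescopes to a rising factorial.
Adjacent-term ratio: r(k) = -\frac{2}{3} * (k+\frac{5}{3}) (k+\frac{7}{2}) / [(k+\frac{5}{2}) (k+1)] - rational in k. x = -\frac{2}{3}; t_0 = -\frac{3}{2}; negate the roots.


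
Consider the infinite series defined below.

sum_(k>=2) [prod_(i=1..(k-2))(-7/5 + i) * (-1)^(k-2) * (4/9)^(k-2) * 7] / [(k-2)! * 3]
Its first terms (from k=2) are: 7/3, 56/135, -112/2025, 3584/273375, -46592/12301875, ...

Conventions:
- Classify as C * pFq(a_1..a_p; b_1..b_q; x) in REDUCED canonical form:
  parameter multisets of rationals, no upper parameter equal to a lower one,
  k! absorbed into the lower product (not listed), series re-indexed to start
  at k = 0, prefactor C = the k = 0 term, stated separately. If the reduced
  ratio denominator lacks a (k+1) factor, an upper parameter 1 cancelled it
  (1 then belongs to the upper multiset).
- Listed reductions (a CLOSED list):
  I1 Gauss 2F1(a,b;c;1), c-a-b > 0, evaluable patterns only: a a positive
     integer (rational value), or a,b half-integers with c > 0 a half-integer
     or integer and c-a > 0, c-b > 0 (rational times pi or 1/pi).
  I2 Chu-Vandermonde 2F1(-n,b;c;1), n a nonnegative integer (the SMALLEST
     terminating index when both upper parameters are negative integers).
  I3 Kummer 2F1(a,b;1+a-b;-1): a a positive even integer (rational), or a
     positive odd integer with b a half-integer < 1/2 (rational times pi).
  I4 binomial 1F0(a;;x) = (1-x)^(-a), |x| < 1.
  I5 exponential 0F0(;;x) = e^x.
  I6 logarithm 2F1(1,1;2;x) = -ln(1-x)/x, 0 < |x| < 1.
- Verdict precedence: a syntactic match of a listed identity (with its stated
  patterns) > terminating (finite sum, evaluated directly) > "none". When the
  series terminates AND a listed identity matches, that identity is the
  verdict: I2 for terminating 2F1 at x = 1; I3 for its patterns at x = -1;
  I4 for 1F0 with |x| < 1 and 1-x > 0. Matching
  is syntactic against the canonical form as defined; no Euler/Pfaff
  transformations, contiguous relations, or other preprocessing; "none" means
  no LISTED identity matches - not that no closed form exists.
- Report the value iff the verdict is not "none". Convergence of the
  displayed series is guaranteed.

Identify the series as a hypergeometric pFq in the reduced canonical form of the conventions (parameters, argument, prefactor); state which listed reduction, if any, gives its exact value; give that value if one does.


Key step: with t_0 = 7/3, the constant factors (C = 7/3, x = -4/9) combine into one prefactor.
Consecutive-term ratio: r(k) = (-4/9) * (k-2/5) / [(k+1)] - rational; roots negated = parameters, x = (-4/9), C = 7/3.

This is 7/3 * 1F0(-2/5; -; -4/9) in reduced canonical form. Verdict: the binomial series (I4) matches (the 1F0 binomial series: exponent 2/5, x = -4/9). Sum: (7/3) * (13/9)^(2/5).


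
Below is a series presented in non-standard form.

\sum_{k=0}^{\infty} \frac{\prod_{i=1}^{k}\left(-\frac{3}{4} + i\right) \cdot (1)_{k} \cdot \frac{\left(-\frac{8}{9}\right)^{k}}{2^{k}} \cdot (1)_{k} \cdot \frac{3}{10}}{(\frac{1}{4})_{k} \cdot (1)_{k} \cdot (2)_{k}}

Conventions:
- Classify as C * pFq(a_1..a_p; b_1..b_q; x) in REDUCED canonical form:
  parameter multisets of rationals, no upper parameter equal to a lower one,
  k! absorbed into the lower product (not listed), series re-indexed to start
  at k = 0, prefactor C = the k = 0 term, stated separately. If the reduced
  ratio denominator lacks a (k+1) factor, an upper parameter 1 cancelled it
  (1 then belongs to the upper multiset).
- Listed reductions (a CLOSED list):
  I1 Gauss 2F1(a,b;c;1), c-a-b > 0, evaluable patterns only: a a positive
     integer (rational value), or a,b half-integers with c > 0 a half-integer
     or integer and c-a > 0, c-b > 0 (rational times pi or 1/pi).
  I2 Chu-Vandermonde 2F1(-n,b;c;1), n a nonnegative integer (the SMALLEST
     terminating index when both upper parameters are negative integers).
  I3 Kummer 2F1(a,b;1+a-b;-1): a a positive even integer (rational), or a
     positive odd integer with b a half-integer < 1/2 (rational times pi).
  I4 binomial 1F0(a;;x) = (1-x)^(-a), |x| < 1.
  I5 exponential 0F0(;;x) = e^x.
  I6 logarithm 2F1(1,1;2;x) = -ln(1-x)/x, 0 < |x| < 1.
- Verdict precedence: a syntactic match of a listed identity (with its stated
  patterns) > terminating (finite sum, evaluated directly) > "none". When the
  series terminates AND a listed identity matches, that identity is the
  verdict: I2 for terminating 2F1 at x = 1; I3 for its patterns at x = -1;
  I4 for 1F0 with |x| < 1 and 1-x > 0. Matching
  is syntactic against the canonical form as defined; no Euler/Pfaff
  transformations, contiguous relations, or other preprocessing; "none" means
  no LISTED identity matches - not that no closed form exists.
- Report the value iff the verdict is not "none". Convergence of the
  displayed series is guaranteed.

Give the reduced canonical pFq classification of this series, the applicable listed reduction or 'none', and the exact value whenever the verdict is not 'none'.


First insight: from the first term \frac{3}{10}: the two k-th powers (C = 3/10, x = -4/9) combine into one argument.
Adjacent-term ratio: r(k) = -\frac{4}{9} * (k+1) (k+1) / [(k+2) (k+1)] - rational; roots negated = parameters, x = -\frac{4}{9}, C = \frac{3}{10}.

Prefactor \frac{3}{10}, argument -\frac{4}{9}: 2F1 with upper {1, 1} over lower {2}. Verdict: the I6 logarithm reduction applies (the logarithm: parameters (1,1;2), x = -\frac{4}{9}). Hence: \frac{27}{40} \cdot \ln\left(\frac{13}{9}\right).


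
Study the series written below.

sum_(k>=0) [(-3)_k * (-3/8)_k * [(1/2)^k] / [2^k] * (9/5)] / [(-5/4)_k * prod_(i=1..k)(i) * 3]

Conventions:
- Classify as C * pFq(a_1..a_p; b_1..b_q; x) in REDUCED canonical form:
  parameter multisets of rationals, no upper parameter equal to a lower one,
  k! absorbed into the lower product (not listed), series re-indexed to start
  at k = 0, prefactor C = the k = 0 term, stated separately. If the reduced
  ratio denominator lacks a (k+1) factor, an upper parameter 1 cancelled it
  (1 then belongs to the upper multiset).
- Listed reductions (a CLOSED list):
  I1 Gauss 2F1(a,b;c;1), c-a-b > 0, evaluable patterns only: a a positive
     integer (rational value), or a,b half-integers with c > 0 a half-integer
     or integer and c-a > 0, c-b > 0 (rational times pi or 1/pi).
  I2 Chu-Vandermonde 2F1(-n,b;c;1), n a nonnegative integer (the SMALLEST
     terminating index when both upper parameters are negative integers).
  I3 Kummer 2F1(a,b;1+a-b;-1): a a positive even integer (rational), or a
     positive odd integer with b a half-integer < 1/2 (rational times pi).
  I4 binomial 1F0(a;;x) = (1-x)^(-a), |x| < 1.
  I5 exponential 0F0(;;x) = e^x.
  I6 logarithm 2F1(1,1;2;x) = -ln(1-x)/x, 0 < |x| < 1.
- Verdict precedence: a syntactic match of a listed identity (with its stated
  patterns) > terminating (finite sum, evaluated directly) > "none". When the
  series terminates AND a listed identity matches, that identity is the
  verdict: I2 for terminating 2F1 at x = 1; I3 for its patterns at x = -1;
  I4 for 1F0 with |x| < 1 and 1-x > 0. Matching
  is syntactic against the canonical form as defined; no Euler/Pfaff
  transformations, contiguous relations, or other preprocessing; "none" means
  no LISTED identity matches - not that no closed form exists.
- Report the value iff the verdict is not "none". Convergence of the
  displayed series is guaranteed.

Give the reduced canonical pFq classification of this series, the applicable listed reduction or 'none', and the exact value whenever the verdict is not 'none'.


The series (x = 1/4) is 2F1: upper {-3, -3/8}, lower {-5/4}, prefactor 3/5. Verdict: terminating at k = 3: the factor (-3)_k kills every later term; summing the 4 survivors is exact. Sum: 5067/12800.

First insight: x = (1/4) and the two k-th powers (C = 3/5) combine into one argument.
Ratio: r(k) = (1/4) * (k-3) (k-3/8) / [(k-5/4) (k+1)] - rational; roots negated = parameters, x = (1/4), C = 3/5.


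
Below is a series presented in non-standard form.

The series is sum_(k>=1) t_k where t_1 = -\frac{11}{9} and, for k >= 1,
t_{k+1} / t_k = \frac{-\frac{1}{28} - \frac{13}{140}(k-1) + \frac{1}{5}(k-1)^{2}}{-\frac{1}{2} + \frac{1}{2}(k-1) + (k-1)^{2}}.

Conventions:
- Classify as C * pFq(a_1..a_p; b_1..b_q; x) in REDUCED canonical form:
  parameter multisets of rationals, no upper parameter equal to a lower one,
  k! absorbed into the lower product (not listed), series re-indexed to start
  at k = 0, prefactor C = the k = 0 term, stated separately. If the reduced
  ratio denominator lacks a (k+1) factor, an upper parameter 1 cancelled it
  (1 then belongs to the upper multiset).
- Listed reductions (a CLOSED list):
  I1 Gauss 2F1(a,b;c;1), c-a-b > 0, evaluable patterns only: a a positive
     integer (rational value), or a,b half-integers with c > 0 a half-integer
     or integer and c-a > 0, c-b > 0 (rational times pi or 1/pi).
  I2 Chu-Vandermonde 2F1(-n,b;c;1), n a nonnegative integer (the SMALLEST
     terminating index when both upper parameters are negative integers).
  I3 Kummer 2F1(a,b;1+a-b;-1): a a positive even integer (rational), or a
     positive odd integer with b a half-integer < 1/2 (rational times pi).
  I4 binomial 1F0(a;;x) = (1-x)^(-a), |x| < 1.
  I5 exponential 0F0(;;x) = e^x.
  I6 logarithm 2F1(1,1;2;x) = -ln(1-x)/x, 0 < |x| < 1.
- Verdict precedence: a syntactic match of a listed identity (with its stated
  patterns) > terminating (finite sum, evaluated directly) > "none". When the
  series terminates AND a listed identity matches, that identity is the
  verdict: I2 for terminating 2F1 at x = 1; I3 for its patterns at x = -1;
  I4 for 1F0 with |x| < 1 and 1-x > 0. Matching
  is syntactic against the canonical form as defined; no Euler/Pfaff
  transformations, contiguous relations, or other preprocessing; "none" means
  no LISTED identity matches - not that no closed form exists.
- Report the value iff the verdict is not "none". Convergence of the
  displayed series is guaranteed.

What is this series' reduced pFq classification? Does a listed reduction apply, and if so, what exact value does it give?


Prefactor -\frac{11}{9}, argument \frac{1}{5}: 2F1 with upper {-\frac{5}{7}, \frac{1}{4}} over lower {-\frac{1}{2}}. Verdict: none here - no I1-I6 shape fits x = \frac{1}{5} with lower {-\frac{1}{2}}.

The tell: t_0 = -\frac{11}{9} here, and roots of the ratio polynomials (C = -11/9) are the negated parameters.
Ratio: r(k) = \frac{1}{5} * (k-\frac{5}{7}) (k+\frac{1}{4}) / [(k-\frac{1}{2}) (k+1)] - poly over poly, x = \frac{1}{5} from leading terms; C = -\frac{11}{9} at k = 0.


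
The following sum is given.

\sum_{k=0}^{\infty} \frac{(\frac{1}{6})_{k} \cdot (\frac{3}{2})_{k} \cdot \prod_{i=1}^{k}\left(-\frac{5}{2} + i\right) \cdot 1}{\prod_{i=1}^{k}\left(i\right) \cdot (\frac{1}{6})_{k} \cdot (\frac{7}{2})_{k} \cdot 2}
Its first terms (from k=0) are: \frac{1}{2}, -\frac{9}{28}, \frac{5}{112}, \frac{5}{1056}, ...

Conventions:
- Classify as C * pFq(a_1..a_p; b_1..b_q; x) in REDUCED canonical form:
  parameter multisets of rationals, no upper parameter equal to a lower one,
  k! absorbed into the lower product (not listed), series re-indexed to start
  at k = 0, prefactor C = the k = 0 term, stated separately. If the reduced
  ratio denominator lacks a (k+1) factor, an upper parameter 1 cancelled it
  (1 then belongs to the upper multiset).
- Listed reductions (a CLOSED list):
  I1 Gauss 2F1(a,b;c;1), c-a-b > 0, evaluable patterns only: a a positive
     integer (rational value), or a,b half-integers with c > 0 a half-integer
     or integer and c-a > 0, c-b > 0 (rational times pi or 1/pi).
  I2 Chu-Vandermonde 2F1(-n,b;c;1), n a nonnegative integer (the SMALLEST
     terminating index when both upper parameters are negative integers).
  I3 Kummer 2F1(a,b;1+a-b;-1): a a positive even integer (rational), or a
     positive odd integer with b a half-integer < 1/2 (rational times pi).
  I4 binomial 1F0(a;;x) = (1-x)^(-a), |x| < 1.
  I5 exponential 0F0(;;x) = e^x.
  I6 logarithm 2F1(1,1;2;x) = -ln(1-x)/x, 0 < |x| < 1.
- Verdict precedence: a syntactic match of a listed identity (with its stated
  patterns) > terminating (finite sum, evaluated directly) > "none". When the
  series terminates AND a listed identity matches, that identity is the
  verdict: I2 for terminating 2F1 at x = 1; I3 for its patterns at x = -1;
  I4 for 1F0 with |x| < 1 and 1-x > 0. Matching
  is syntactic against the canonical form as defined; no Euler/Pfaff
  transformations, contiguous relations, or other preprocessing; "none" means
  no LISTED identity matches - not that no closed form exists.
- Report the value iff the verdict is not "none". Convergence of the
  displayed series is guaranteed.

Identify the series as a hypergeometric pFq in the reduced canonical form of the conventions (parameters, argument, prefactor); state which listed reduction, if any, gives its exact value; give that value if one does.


This is \frac{1}{2} * 2F1(-\frac{3}{2}, \frac{3}{2}; \frac{7}{2}; 1) in reduced canonical form. Verdict: this is Gauss's theorem I1 (half-integer case) (x = 1; upper {-\frac{3}{2}, \frac{3}{2}} half-integers, c = \frac{7}{2} in the evaluable pattern). Value: \frac{75}{1024} \cdot \pi.

The tell: t_0 = \frac{1}{2} here, and the running product (C = 1/2) telescopes to a rising factorial.
Consecutive-term ratio: r(k) = 1 * (k-\frac{3}{2}) (k+\frac{3}{2}) / [(k+\frac{7}{2}) (k+1)] ; factor over Q: parameters, x = 1, and C = \frac{1}{2}.


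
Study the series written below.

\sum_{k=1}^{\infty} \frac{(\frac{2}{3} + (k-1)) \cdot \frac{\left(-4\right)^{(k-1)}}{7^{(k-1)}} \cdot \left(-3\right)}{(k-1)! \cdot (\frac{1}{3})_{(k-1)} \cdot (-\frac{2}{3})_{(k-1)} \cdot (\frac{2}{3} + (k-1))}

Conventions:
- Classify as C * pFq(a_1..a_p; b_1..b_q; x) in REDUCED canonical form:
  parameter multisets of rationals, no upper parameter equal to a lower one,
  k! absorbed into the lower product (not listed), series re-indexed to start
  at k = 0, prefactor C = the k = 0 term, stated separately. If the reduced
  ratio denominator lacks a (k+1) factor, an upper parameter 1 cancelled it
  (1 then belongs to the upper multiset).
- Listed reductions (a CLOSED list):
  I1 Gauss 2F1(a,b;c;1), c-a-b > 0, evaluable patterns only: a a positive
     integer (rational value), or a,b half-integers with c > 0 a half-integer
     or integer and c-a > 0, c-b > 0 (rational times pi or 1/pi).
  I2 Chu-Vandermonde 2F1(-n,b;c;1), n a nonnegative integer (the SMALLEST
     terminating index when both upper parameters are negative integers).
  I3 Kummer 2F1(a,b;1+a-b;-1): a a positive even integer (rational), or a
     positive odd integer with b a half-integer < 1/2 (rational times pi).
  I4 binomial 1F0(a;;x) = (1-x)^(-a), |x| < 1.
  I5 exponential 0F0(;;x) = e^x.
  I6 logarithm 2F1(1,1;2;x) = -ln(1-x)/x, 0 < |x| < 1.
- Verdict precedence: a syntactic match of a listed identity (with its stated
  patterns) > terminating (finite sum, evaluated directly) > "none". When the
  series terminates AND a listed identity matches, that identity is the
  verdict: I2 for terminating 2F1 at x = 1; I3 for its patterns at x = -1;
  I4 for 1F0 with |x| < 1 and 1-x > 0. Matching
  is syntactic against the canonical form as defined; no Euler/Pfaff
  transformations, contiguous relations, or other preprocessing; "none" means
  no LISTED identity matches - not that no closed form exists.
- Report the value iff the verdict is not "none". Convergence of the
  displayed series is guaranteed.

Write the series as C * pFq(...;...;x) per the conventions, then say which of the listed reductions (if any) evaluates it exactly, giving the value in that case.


Prefactor -3, argument -\frac{4}{7}: 0F2 with upper {-} over lower {-\frac{2}{3}, \frac{1}{3}}. Verdict: none here - no I1-I6 shape fits x = -\frac{4}{7} with lower {-\frac{2}{3}, \frac{1}{3}}.

First insight: with t_0 = -3, the two geometric factors (prefactor -3) combine into one argument.
Term ratio: r(k) = -\frac{4}{7} * 1 / [(k-\frac{2}{3}) (k+\frac{1}{3}) (k+1)] - rational in k, leading ratio -\frac{4}{7}; with t_0 = -3, classification follows.


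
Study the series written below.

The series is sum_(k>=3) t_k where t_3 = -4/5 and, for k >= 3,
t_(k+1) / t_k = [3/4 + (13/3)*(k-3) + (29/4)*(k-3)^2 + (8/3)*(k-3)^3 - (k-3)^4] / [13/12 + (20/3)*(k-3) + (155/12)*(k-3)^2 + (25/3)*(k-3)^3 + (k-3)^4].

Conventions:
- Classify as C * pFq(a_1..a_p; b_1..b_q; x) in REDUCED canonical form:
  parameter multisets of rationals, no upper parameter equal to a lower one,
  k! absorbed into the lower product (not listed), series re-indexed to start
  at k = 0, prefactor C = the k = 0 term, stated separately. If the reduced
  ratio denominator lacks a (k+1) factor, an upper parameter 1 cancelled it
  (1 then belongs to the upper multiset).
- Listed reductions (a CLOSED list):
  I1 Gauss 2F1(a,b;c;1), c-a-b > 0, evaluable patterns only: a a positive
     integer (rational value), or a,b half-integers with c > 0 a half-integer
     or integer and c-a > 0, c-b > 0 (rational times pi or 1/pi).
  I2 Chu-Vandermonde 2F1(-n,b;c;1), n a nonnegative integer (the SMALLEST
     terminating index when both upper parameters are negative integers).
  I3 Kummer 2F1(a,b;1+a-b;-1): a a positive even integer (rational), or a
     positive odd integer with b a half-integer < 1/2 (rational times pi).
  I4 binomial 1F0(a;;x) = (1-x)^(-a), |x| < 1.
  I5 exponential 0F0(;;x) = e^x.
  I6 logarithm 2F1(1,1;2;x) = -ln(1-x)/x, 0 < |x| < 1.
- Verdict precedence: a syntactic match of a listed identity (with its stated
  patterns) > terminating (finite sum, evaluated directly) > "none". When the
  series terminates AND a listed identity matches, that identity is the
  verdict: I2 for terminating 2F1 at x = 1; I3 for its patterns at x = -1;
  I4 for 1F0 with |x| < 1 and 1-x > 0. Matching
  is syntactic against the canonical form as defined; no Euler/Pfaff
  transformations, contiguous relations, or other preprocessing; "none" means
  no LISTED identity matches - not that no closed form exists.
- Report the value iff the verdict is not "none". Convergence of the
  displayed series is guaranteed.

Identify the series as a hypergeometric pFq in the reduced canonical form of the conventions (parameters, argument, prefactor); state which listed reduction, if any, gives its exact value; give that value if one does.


This is -4/5 * 2F1(-9/2, 1; 13/2; -1) in reduced canonical form. Verdict: this is the Kummer evaluation I3 (x = -1; c = 13/2 equals 1+a-b for upper {-9/2, 1}: listed pattern). Its exact value is (-693/1280) * pi.

The tell: t_0 being -4/5, roots of the ratio polynomials (C = -4/5) are the negated parameters.
Step ratio: r(k) = (-1) * (k-9/2) (k+1) / [(k+13/2) (k+1)] - rational in k. x = (-1); t_0 = -4/5; negate the roots.


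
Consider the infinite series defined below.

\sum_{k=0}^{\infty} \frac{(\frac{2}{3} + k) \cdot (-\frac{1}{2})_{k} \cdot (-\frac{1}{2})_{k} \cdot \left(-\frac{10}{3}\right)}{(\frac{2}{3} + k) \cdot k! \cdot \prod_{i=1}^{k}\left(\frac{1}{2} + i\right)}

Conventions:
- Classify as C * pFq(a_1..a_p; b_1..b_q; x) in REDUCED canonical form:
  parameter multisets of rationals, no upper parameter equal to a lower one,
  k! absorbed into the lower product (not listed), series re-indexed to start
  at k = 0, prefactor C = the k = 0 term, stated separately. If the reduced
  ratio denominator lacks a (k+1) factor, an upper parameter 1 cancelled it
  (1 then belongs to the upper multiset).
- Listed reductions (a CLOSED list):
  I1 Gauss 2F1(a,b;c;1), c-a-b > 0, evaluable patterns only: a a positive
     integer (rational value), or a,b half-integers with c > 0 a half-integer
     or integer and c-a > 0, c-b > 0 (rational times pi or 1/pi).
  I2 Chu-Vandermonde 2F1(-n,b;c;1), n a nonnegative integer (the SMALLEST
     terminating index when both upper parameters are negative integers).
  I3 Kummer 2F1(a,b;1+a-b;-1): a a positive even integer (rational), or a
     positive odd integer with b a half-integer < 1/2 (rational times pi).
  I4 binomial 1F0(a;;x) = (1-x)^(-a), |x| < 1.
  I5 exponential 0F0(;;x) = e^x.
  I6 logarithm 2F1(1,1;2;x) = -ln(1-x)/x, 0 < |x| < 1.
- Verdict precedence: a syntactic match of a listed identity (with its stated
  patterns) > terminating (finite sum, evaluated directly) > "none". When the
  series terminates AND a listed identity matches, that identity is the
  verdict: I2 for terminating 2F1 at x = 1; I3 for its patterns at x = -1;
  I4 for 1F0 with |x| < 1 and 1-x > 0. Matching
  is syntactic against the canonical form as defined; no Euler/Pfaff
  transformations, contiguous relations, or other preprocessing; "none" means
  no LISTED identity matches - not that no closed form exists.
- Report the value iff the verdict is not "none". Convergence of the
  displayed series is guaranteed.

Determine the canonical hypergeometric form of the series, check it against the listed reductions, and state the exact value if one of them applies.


The series (x = 1) is 2F1: upper {-\frac{1}{2}, -\frac{1}{2}}, lower {\frac{3}{2}}, prefactor -\frac{10}{3}. Verdict: this is Gauss (I1, half-integer pattern) (x = 1; upper {-\frac{1}{2}, -\frac{1}{2}} half-integers, c = \frac{3}{2} in the evaluable pattern). Exact value: \left(-\frac{5}{4}\right) \cdot \pi.

Key step: with t_0 = -\frac{10}{3}, the lower running product (prefactor -10/3) is a rising factorial.
Term ratio: r(k) = 1 * (k-\frac{1}{2}) (k-\frac{1}{2}) / [(k+\frac{3}{2}) (k+1)] ; factor over Q: parameters, x = 1, and C = -\frac{10}{3}.


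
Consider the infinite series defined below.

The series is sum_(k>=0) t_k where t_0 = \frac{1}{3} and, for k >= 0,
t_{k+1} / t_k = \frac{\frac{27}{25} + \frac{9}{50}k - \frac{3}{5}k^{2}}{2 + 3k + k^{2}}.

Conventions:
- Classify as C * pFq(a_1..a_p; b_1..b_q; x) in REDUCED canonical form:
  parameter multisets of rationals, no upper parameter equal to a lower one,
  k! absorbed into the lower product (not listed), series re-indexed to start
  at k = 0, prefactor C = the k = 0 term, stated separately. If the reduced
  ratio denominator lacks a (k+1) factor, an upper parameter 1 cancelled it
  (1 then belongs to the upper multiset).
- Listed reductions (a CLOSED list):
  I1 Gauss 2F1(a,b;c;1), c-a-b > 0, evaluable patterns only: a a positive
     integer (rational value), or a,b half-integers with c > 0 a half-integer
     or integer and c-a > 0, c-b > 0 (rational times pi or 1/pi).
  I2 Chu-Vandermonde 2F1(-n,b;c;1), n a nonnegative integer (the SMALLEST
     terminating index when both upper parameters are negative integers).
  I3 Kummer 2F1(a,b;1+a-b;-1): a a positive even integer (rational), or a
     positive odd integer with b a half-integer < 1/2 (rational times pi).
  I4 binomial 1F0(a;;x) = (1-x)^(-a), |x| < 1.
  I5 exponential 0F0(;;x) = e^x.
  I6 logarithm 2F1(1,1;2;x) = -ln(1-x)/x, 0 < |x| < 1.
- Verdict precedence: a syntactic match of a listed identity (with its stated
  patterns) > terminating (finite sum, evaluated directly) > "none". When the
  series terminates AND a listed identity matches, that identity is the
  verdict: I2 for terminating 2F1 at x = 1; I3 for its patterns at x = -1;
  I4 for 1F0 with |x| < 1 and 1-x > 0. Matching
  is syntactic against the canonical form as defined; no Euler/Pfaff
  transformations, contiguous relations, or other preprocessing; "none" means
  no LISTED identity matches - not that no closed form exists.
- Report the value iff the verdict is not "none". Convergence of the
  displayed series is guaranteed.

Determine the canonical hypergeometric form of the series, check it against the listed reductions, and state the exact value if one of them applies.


At argument -\frac{3}{5}: a 2F1 with upper {-\frac{3}{2}, \frac{6}{5}}, lower {2}, scaled by C = \frac{1}{3}. Verdict: no listed reduction: x = -\frac{3}{5} and upper {-\frac{3}{2}, \frac{6}{5}} fail every I1-I6 pattern.

Structural cue: with t_0 = \frac{1}{3}, factor the ratio over Q (prefactor 1/3): negated roots = parameters.
Consecutive-term ratio: r(k) = -\frac{3}{5} * (k-\frac{3}{2}) (k+\frac{6}{5}) / [(k+2) (k+1)] - rational in k, leading ratio -\frac{3}{5}; with t_0 = \frac{1}{3}, classification follows.


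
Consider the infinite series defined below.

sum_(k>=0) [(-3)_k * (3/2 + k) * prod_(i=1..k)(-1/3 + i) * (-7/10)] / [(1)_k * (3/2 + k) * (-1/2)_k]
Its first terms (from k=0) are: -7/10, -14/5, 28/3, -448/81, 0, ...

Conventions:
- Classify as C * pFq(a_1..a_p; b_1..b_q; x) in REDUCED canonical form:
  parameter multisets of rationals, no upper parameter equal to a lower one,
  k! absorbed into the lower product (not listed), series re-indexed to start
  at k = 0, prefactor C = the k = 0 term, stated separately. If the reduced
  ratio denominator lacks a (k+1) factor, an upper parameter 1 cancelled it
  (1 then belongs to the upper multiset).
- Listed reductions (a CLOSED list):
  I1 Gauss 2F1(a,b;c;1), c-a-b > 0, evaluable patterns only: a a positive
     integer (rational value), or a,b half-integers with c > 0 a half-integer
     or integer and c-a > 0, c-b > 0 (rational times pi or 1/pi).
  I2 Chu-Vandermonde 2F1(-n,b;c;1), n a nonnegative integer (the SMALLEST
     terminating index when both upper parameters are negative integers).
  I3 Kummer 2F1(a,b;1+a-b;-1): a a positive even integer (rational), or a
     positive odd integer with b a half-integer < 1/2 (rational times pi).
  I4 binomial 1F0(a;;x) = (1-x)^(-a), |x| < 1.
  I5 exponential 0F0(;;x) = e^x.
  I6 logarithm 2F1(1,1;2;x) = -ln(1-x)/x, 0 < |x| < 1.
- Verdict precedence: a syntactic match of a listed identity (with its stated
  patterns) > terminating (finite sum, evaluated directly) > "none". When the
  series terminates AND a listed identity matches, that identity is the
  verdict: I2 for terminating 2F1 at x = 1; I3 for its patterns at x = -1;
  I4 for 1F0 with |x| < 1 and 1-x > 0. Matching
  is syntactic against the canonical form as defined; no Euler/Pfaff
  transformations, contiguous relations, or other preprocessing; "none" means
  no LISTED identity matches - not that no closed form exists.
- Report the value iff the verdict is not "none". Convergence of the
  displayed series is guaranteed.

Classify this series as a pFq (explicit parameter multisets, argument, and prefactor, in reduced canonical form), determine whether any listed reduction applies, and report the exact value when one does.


Classification (C = -7/10): 2F1 with upper {-3, 2/3}, lower {-1/2}, argument x = 1. Verdict: the Chu-Vandermonde identity I2 fires (terminating 2F1 at x = 1 with n = 3, b = 2/3, c = -1/2). Sum: 49/162.

Structural cue: with t_0 = -7/10, (1)_k (C = -7/10, x = 1) is k! itself.
Step ratio: r(k) = 1 * (k-3) (k+2/3) / [(k-1/2) (k+1)] - rational in k. x = 1; t_0 = -7/10; negate the roots.


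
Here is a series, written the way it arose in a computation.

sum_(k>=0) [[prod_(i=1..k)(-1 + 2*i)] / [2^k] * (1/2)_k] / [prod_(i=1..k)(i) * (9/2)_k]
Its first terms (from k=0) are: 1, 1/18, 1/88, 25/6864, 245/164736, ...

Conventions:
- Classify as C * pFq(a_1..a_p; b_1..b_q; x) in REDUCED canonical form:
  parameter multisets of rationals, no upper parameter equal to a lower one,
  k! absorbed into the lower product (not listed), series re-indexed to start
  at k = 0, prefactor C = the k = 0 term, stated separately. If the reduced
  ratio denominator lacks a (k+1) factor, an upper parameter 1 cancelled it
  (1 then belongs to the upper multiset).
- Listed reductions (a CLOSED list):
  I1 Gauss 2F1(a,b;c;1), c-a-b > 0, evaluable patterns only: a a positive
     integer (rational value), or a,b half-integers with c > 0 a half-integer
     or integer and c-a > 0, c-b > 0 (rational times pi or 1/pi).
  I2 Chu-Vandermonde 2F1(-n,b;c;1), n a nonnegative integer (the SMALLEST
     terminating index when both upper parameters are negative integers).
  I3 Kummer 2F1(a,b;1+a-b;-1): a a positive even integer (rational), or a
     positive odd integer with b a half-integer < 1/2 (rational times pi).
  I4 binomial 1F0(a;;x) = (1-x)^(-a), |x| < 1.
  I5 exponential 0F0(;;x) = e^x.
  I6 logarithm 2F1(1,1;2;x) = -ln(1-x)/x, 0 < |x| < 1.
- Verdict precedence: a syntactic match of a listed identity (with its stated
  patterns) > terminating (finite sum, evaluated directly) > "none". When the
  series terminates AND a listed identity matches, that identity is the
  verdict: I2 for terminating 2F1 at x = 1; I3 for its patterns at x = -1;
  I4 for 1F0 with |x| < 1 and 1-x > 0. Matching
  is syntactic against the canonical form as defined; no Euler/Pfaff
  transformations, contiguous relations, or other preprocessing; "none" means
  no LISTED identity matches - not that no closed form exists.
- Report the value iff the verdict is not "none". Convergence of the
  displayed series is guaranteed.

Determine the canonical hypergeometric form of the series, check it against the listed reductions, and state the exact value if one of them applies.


x = 1 here; the reduced form reads 2F1, upper {1/2, 1/2}, lower {9/2}, C = 1. Verdict (x = 1): the half-integer Gauss pattern (I1) applies (x = 1; upper {1/2, 1/2} half-integers, c = 9/2 in the evaluable pattern). Its exact value is (175/512) * pi.

Key observation: x = 1 and the product of the first k integers (prefactor 1) is k!.
Adjacent-term ratio: r(k) = 1 * (k+1/2) (k+1/2) / [(k+9/2) (k+1)] - rational in k, leading ratio 1; with t_0 = 1, classification follows.
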